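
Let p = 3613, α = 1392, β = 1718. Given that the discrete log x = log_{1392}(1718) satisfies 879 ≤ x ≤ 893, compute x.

884

Compute 1392^879 mod 3613 = 959, then multiply by 1392 repeatedly:
  1392^879=959  1392^880=1731  1392^881=3294  1392^882=351  1392^883=837
  1392^884=1718
Found 1718 at exponent 884.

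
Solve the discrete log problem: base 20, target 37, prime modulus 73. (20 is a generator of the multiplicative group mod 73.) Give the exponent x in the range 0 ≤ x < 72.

8

Successive powers of 20 modulo 73:
  20^0=1  20^1=20  20^2=35  20^3=43  20^4=57  20^5=45
  20^6=24  20^7=42  20^8=37
So 20^8 ≡ 37 (mod 73), giving x = 8.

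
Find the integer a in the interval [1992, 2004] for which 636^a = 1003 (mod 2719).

Compute 636^1992 mod 2719 = 895, then multiply by 636 repeatedly:
  636^1992=895  636^1993=949  636^1994=2665  636^1995=1003
Found 1003 at exponent 1995.

1995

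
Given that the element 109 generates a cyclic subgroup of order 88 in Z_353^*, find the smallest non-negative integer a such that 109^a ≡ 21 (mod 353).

9

Successive powers of 109 modulo 353:
  109^0=1  109^1=109  109^2=232  109^3=225  109^4=168  109^5=309
  109^6=146  109^7=29  109^8=337  109^9=21
So 109^9 ≡ 21 (mod 353), giving a = 9.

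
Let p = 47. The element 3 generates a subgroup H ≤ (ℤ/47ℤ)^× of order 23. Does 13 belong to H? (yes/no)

⟨3⟩ has order 23; its elements mod 47 are {1, 2, 3, 4, 6, 7, 8, 9, 12, 14, 16, 17, 18, 21, 24, 25, 27, 28, 32, 34, 36, 37, 42}.
13 is not in this set.

no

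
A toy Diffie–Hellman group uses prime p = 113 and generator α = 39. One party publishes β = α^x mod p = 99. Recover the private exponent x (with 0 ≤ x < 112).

Baby-step giant-step with m = ceil(sqrt(112)) = 11.
Baby table (39^j mod 113 for j=0..10):
  0:1  1:39  2:52  3:107  4:105  5:27  6:36  7:48
  8:64  9:10  10:51
Giant step factor: 39^(-11) ≡ 5 (mod 113).
Scan 99·5^i mod 113 for i = 0, 1, …:
  i=0: 99   i=1: 43   i=2: 102   i=3: 58
  i=4: 64
Match at i=4, j=8: x = 4·11 + 8 = 52.

52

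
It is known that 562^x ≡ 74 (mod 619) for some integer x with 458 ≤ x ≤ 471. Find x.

459

Compute 562^458 mod 619 = 53, then multiply by 562 repeatedly:
  562^458=53  562^459=74
Found 74 at exponent 459.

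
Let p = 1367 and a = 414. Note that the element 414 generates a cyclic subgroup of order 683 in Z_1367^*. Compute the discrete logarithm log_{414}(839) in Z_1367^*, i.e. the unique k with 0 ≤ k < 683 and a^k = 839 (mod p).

157

Baby-step giant-step with m = ceil(sqrt(683)) = 27.
Baby table (414^j mod 1367 for j=0..26):
  0:1  1:414  2:521  3:1075  4:775  5:972  6:510  7:622
  8:512  9:83  10:187  11:866  12:370  13:76  14:23  15:1320
  16:1047  17:119  18:54  19:484  20:794  21:636  22:840  23:542
  24:200  25:780  26:308
Giant step factor: 414^(-27) ≡ 714 (mod 1367).
Scan 839·714^i mod 1367 for i = 0, 1, …:
  i=0: 839   i=1: 300   i=2: 948   i=3: 207
  i=4: 162   i=5: 840
Match at i=5, j=22: k = 5·27 + 22 = 157.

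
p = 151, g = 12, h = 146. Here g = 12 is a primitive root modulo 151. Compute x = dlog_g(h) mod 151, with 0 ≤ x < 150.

47

Baby-step giant-step with m = ceil(sqrt(150)) = 13.
Baby table (12^j mod 151 for j=0..12):
  0:1  1:12  2:144  3:67  4:49  5:135  6:110  7:112
  8:136  9:122  10:105  11:52  12:20
Giant step factor: 12^(-13) ≡ 56 (mod 151).
Scan 146·56^i mod 151 for i = 0, 1, …:
  i=0: 146   i=1: 22   i=2: 24   i=3: 136
Match at i=3, j=8: x = 3·13 + 8 = 47.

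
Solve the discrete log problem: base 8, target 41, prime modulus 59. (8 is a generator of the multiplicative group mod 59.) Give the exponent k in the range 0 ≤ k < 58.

24

Baby-step giant-step with m = ceil(sqrt(58)) = 8.
Baby table (8^j mod 59 for j=0..7):
  0:1  1:8  2:5  3:40  4:25  5:23  6:7  7:56
Giant step factor: 8^(-8) ≡ 27 (mod 59).
Scan 41·27^i mod 59 for i = 0, 1, …:
  i=0: 41   i=1: 45   i=2: 35   i=3: 1
Match at i=3, j=0: k = 3·8 + 0 = 24.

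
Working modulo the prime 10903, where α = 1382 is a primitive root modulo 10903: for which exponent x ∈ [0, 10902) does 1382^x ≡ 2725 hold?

8864

Baby-step giant-step with m = ceil(sqrt(10902)) = 105.
Baby table (1382^j mod 10903 for j=0..104):
  0:1  1:1382  2:1899  3:7698  4:8211  5:8482  6:1399  7:3587
  8:7272  9:8241  10:6330  11:3854  12:5564  13:2833  14:1029  15:4688
  16:2434  17:5664  18:10197  19:5578  20:375  21:5809  22:3430  23:8358
  24:4479  25:7977  26:1281  27:4056  28:1250  29:4826  30:7799  31:6054
  32:4027  33:4784  34:4270  35:2617  36:7801  37:8818  38:7825  39:9277
  40:9789  41:8678  42:10599  43:5089  44:563  45:3953  46:643  47:5483
  48:10824  49:10755  50:2621  51:2426  52:5511  53:5908  54:9412  55:105
  56:3371  57:3141  58:1468  59:818  60:7467  61:5156  62:5933  63:350
  64:3968  65:10470  66:1259  67:6361  68:3084  69:9918  70:1605  71:4801
  72:5958  73:2191  74:7831  75:6666  76:10280  77:351  78:5350  79:1466
  80:8957  81:3669  82:663  83:414  84:5192  85:1170  86:3296  87:8521
  88:782  89:1327  90:2210  91:1380  92:10038  93:3900  94:3718  95:2963
  96:6241  97:789  98:98  99:4600  100:751  101:2097  102:8759  103:2608
  104:6266
Giant step factor: 1382^(-105) ≡ 427 (mod 10903).
Scan 2725·427^i mod 10903 for i = 0, 1, …:
  i=0: 2725   i=1: 7857   i=2: 7718   i=3: 2880
  i=4: 8624   i=5: 8137   i=6: 7345   i=7: 7154
  i=8: 1918   i=9: 1261     …   i=83: 8785
  i=84: 563
Match at i=84, j=44: x = 84·105 + 44 = 8864.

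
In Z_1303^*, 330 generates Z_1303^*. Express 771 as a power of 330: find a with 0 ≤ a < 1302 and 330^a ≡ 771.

175

Baby-step giant-step with m = ceil(sqrt(1302)) = 37.
Baby table (330^j mod 1303 for j=0..36):
  0:1  1:330  2:751  3:260  4:1105  5:1113  6:1147  7:640
  8:114  9:1136  10:919  11:974  12:882  13:491  14:458  15:1295
  16:1269  17:507  18:526  19:281  20:217  21:1248  22:92  23:391
  24:33  25:466  26:26  27:762  28:1284  29:245  30:64  31:272
  32:1156  33:1004  34:358  35:870  36:440
Giant step factor: 330^(-37) ≡ 239 (mod 1303).
Scan 771·239^i mod 1303 for i = 0, 1, …:
  i=0: 771   i=1: 546   i=2: 194   i=3: 761
  i=4: 762
Match at i=4, j=27: a = 4·37 + 27 = 175.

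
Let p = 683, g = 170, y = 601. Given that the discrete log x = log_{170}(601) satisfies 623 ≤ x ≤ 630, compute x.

623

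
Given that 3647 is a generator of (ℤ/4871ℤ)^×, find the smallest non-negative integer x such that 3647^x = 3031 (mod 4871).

1358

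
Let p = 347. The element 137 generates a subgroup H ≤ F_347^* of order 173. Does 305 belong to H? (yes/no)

305 ∈ ⟨137⟩ iff 305^173 ≡ 1 (mod 347), since |⟨137⟩| = 173.
305^173 mod 347 = 346.
Since 346 ≠ 1, 305 does not lie in the subgroup.

no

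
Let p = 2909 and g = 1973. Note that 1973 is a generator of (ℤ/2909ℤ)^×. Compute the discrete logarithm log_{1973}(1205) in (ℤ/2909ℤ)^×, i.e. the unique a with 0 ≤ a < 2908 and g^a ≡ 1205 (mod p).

2367

Baby-step giant-step with m = ceil(sqrt(2908)) = 54.
Baby table (1973^j mod 2909 for j=0..53):
  0:1  1:1973  2:487  3:881  4:1540  5:1424  6:2367  7:1146
  8:765  9:2483  10:203  11:1986  12:2864  13:1394  14:1357  15:1081
  16:516  17:2827  18:1118  19:792  20:483  21:1716  22:2501  23:809
  24:2025  25:1268  26:24  27:808  28:52  29:781  30:2052  31:2177
  32:1537  33:1323  34:906  35:1412  36:1963  37:1120  38:1829  39:1457
  40:569  41:2672  42:748  43:941  44:651  45:1554  46:2865  47:458
  48:1844  49:1962  50:2056  51:1342  52:576  53:1938
Giant step factor: 1973^(-54) ≡ 324 (mod 2909).
Scan 1205·324^i mod 2909 for i = 0, 1, …:
  i=0: 1205   i=1: 614   i=2: 1124   i=3: 551
  i=4: 1075   i=5: 2129   i=6: 363   i=7: 1252
  i=8: 1297   i=9: 1332     …   i=42: 1998
  i=43: 1554
Match at i=43, j=45: a = 43·54 + 45 = 2367.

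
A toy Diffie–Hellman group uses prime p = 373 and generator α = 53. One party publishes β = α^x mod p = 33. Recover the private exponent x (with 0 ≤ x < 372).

159

Baby-step giant-step with m = ceil(sqrt(372)) = 20.
Baby table (53^j mod 373 for j=0..19):
  0:1  1:53  2:198  3:50  4:39  5:202  6:262  7:85
  8:29  9:45  10:147  11:331  12:12  13:263  14:138  15:227
  16:95  17:186  18:160  19:274
Giant step factor: 53^(-20) ≡ 179 (mod 373).
Scan 33·179^i mod 373 for i = 0, 1, …:
  i=0: 33   i=1: 312   i=2: 271   i=3: 19
  i=4: 44   i=5: 43   i=6: 237   i=7: 274
Match at i=7, j=19: x = 7·20 + 19 = 159.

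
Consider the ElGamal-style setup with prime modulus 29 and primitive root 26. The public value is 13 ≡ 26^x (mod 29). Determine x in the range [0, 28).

Successive powers of 26 modulo 29:
  26^0=1  26^1=26  26^2=9  26^3=2  26^4=23  26^5=18
  26^6=4  26^7=17  26^8=7  26^9=8  26^10=5  26^11=14
  26^12=16  26^13=10  26^14=28  26^15=3  26^16=20  26^17=27
  26^18=6  26^19=11  26^20=25  26^21=12  26^22=22  26^23=21
  26^24=24  26^25=15  26^26=13
So 26^26 ≡ 13 (mod 29), giving x = 26.

26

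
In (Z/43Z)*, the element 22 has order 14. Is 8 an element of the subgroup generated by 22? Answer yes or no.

yes

8 ∈ ⟨22⟩ iff 8^14 ≡ 1 (mod 43), since |⟨22⟩| = 14.
8^14 mod 43 = 1.
Since 1 = 1, 8 lies in the subgroup.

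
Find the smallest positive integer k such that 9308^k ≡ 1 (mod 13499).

6749

The order of 9308 must divide p − 1 = 13498 = 2 · 17 · 397.
Divisors: 1, 2, 17, 34, 397, 794, 6749, 13498.
Check each in increasing order: 9308^1 ≡ 9308;  9308^2 ≡ 2282;  9308^17 ≡ 8692;  9308^34 ≡ 10460;  9308^397 ≡ 1657;  9308^794 ≡ 5352;  9308^6749 ≡ 1.
Smallest exponent giving 1 is 6749.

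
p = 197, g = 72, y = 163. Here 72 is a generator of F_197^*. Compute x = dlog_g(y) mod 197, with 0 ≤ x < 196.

34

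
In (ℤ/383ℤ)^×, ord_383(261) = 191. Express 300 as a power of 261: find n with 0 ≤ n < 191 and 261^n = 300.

101

Baby-step giant-step with m = ceil(sqrt(191)) = 14.
Baby table (261^j mod 383 for j=0..13):
  0:1  1:261  2:330  3:338  4:128  5:87  6:110  7:368
  8:298  9:29  10:292  11:378  12:227  13:265
Giant step factor: 261^(-14) ≡ 303 (mod 383).
Scan 300·303^i mod 383 for i = 0, 1, …:
  i=0: 300   i=1: 129   i=2: 21   i=3: 235
  i=4: 350   i=5: 342   i=6: 216   i=7: 338
Match at i=7, j=3: n = 7·14 + 3 = 101.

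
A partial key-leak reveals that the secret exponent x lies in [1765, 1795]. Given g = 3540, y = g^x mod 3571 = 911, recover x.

1782

Compute 3540^1765 mod 3571 = 374, then multiply by 3540 repeatedly:
  3540^1765=374  3540^1766=2690  3540^1767=2314  3540^1768=3257  3540^1769=2592
  3540^1770=1781  3540^1771=1925  3540^1772=1032  3540^1773=147  3540^1774=2585
  3540^1775=1998  3540^1776=2340  3540^1777=2451  3540^1778=2581  3540^1779=2122
  3540^1780=2067  3540^1781=201  3540^1782=911
Found 911 at exponent 1782.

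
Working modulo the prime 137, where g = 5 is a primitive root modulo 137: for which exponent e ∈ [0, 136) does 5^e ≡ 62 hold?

41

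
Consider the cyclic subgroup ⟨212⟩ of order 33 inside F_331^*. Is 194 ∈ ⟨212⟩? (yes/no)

194 ∈ ⟨212⟩ iff 194^33 ≡ 1 (mod 331), since |⟨212⟩| = 33.
194^33 mod 331 = 124.
Since 124 ≠ 1, 194 does not lie in the subgroup.

no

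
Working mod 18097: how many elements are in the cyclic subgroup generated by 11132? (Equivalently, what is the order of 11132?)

6032

The order of 11132 must divide p − 1 = 18096 = 2^4 · 3 · 13 · 29.
Divisors: 1, 2, 3, 4, 6, 8, 12, 13, 16, 24, 26, 29, 39, 48, 52, 58, 78, 87, 104, 116, 156, 174, 208, 232, 312, 348, 377, 464, 624, 696, 754, 1131, 1392, 1508, 2262, 3016, 4524, 6032, 9048, 18096.
Check each in increasing order: 11132^1 ≡ 11132;  11132^2 ≡ 11265;  11132^3 ≡ 7867;  11132^4 ≡ 4061;  11132^6 ≡ 16046;  11132^8 ≡ 5354;  11132^12 ≡ 8097;  11132^13 ≡ 12744;  11132^16 ≡ 17765;  11132^24 ≡ 14075;  11132^26 ≡ 7058;  11132^29 ≡ 3690;  11132^39 ≡ 5062;  11132^48 ≡ 15863;  11132^52 ≡ 12420;  11132^58 ≡ 7156;  11132^78 ≡ 16589;  11132^87 ≡ 2117;  11132^104 ≡ 15669;  11132^116 ≡ 11923;  11132^156 ≡ 11939;  11132^174 ≡ 11730;  11132^208 ≡ 13659;  11132^232 ≡ 5994;  11132^312 ≡ 7749;  11132^348 ≡ 1409;  11132^377 ≡ 5371;  11132^464 ≡ 5491;  11132^624 ≡ 1155;  11132^696 ≡ 12708;  11132^754 ≡ 1023;  11132^1131 ≡ 11142;  11132^1392 ≡ 13733;  11132^1508 ≡ 15000;  11132^2262 ≡ 16841;  11132^3016 ≡ 18096;  11132^4524 ≡ 3097;  11132^6032 ≡ 1.
Smallest exponent giving 1 is 6032.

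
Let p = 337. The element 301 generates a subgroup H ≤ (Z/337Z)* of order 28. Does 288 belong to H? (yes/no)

288 ∈ ⟨301⟩ iff 288^28 ≡ 1 (mod 337), since |⟨301⟩| = 28.
288^28 mod 337 = 1.
Since 1 = 1, 288 lies in the subgroup.

yes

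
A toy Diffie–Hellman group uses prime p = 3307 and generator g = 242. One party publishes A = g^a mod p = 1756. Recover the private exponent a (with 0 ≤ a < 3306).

Baby-step giant-step with m = ceil(sqrt(3306)) = 58.
Baby table (242^j mod 3307 for j=0..57):
  0:1  1:242  2:2345  3:1993  4:2791  5:794  6:342  7:89
  8:1696  9:364  10:2106  11:374  12:1219  13:675  14:1307  15:2129
  16:2633  17:2242  18:216  19:2667  20:549  21:578  22:982  23:2847
  24:1118  25:2689  26:2566  27:2563  28:1837  29:1416  30:2051  31:292
  32:1217  33:191  34:3231  35:1450  36:358  37:654  38:2839  39:2489
  40:464  41:3157  42:77  43:2099  44:1987  45:1339  46:3259  47:1612
  48:3185  49:239  50:1619  51:1572  52:119  53:2342  54:1267  55:2370
  56:1429  57:1890
Giant step factor: 242^(-58) ≡ 1797 (mod 3307).
Scan 1756·1797^i mod 3307 for i = 0, 1, …:
  i=0: 1756   i=1: 654
Match at i=1, j=37: a = 1·58 + 37 = 95.

95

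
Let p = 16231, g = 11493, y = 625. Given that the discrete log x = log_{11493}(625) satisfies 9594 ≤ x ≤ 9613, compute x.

9598

Compute 11493^9594 mod 16231 = 3378, then multiply by 11493 repeatedly:
  11493^9594=3378  11493^9595=15033  11493^9596=11505  11493^9597=9239  11493^9598=625
Found 625 at exponent 9598.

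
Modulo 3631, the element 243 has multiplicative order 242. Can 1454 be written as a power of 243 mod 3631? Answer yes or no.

1454 ∈ ⟨243⟩ iff 1454^242 ≡ 1 (mod 3631), since |⟨243⟩| = 242.
1454^242 mod 3631 = 1773.
Since 1773 ≠ 1, 1454 does not lie in the subgroup.

no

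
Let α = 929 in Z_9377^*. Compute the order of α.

9376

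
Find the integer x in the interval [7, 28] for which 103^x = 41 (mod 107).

Compute 103^7 mod 107 = 94, then multiply by 103 repeatedly:
  103^7=94  103^8=52  103^9=6  103^10=83  103^11=96
  103^12=44  103^13=38  103^14=62  103^15=73  103^16=29
  103^17=98  103^18=36  103^19=70  103^20=41
Found 41 at exponent 20.

20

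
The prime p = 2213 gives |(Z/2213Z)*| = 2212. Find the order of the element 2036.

1106

The order of 2036 must divide p − 1 = 2212 = 2^2 · 7 · 79.
Divisors: 1, 2, 4, 7, 14, 28, 79, 158, 316, 553, 1106, 2212.
Check each in increasing order: 2036^1 ≡ 2036;  2036^2 ≡ 347;  2036^4 ≡ 907;  2036^7 ≡ 816;  2036^14 ≡ 1956;  2036^28 ≡ 1872;  2036^79 ≡ 371;  2036^158 ≡ 435;  2036^316 ≡ 1120;  2036^553 ≡ 2212;  2036^1106 ≡ 1.
Smallest exponent giving 1 is 1106.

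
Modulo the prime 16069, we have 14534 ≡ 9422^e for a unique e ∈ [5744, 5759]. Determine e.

5758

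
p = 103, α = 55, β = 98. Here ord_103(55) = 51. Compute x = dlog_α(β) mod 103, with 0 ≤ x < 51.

Baby-step giant-step with m = ceil(sqrt(51)) = 8.
Baby table (55^j mod 103 for j=0..7):
  0:1  1:55  2:38  3:30  4:2  5:7  6:76  7:60
Giant step factor: 55^(-8) ≡ 26 (mod 103).
Scan 98·26^i mod 103 for i = 0, 1, …:
  i=0: 98   i=1: 76
Match at i=1, j=6: x = 1·8 + 6 = 14.

14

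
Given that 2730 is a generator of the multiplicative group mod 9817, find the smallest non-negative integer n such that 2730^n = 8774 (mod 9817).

Baby-step giant-step with m = ceil(sqrt(9816)) = 100.
Baby table (2730^j mod 9817 for j=0..99):
  0:1  1:2730  2:1797  3:7127  4:9233  5:5851  6:971  7:240
  8:7278  9:9149  10:2322  11:7095  12:409  13:7249  14:8515  15:9111
  16:6569  17:7528  18:4459  19:9807  20:2151  21:1664  22:7266  23:5840
  24:392  25:107  26:7417  27:5756  28:6680  29:6231  30:7586  31:5727
  32:6046  33:3203  34:7060  35:3029  36:3256  37:4495  38:100  39:7941
  40:2994  41:5876  42:502  43:5897  44:8747  45:4366  46:1342  47:1919
  48:6409  49:2676  50:1632  51:8259  52:7238  53:7936  54:8978  55:6708
  56:4135  57:8817  58:8943  59:9328  60:142  61:4797  62:9749  63:883
  64:5425  65:6214  66:444  67:4629  68:2691  69:3314  70:5763  71:6156
  72:8993  73:8390  74:1639  75:7735  76:183  77:8740  78:4890  79:8397
  80:1115  81:680  82:987  83:4652  84:6579  85:5377  86:2795  87:2541
  88:6128  89:1272  90:7159  91:8240  92:4453  93:3244  94:1186  95:7987
  96:953  97:185  98:4383  99:8484
Giant step factor: 2730^(-100) ≡ 7728 (mod 9817).
Scan 8774·7728^i mod 9817 for i = 0, 1, …:
  i=0: 8774   i=1: 9270   i=2: 3911   i=3: 7482
  i=4: 8583   i=5: 5772   i=6: 7385   i=7: 5059
  i=8: 4658   i=9: 7902     …   i=68: 6985
  i=69: 6214
Match at i=69, j=65: n = 69·100 + 65 = 6965.

6965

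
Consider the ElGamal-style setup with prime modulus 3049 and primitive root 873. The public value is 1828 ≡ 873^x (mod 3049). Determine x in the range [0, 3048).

712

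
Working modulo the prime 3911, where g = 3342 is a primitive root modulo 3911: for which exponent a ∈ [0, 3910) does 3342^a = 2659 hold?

3807

Baby-step giant-step with m = ceil(sqrt(3910)) = 63.
Baby table (3342^j mod 3911 for j=0..62):
  0:1  1:3342  2:3059  3:3735  4:2369  5:1334  6:3599  7:1533
  8:3787  9:158  10:51  11:2269  12:3480  13:2757  14:3489  15:1547
  16:3643  17:3874  18:1498  19:236  20:2601  21:2300  22:1485  23:3722
  24:1944  25:677  26:1976  27:2024  28:2089  29:303  30:3588  31:3881
  32:1426  33:2094  34:1369  35:3239  36:3001  37:1538  38:942  39:3720
  40:3082  41:2381  42:2328  43:1197  44:3332  45:927  46:522  47:218
  48:1110  49:1992  50:742  51:190  52:1398  53:2382  54:1759  55:345
  56:3156  57:3296  58:1856  59:3817  60:2643  61:1868  62:900
Giant step factor: 3342^(-63) ≡ 1493 (mod 3911).
Scan 2659·1493^i mod 3911 for i = 0, 1, …:
  i=0: 2659   i=1: 222   i=2: 2922   i=3: 1781
  i=4: 3464   i=5: 1410   i=6: 1012   i=7: 1270
  i=8: 3186   i=9: 922     …   i=59: 2820
  i=60: 2024
Match at i=60, j=27: a = 60·63 + 27 = 3807.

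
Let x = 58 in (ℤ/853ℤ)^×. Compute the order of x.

213

The order of 58 must divide p − 1 = 852 = 2^2 · 3 · 71.
Divisors: 1, 2, 3, 4, 6, 12, 71, 142, 213, 284, 426, 852.
Check each in increasing order: 58^1 ≡ 58;  58^2 ≡ 805;  58^3 ≡ 628;  58^4 ≡ 598;  58^6 ≡ 298;  58^12 ≡ 92;  58^71 ≡ 220;  58^142 ≡ 632;  58^213 ≡ 1.
Smallest exponent giving 1 is 213.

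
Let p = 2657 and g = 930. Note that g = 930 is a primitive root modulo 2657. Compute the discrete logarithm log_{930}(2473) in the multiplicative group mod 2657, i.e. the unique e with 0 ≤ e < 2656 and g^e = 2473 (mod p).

Baby-step giant-step with m = ceil(sqrt(2656)) = 52.
Baby table (930^j mod 2657 for j=0..51):
  0:1  1:930  2:1375  3:733  4:1498  5:872  6:575  7:693
  8:1496  9:1669  10:482  11:1884  12:1157  13:2582  14:1989  15:498
  16:822  17:1901  18:1025  19:2044  20:1165  21:2051  22:2361  23:1048
  24:2178  25:906  26:311  27:2274  28:2505  29:2118  30:903  31:178
  32:806  33:306  34:281  35:944  36:1110  37:1384  38:1132  39:588
  40:2155  41:772  42:570  43:1357  44:2592  45:661  46:963  47:181
  48:939  49:1774  50:2480  51:124
Giant step factor: 930^(-52) ≡ 343 (mod 2657).
Scan 2473·343^i mod 2657 for i = 0, 1, …:
  i=0: 2473   i=1: 656   i=2: 1820   i=3: 2522
  i=4: 1521   i=5: 931   i=6: 493   i=7: 1708
  i=8: 1304   i=9: 896     …   i=41: 746
  i=42: 806
Match at i=42, j=32: e = 42·52 + 32 = 2216.

2216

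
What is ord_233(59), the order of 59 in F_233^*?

The order of 59 must divide p − 1 = 232 = 2^3 · 29.
Divisors: 1, 2, 4, 8, 29, 58, 116, 232.
Check each in increasing order: 59^1 ≡ 59;  59^2 ≡ 219;  59^4 ≡ 196;  59^8 ≡ 204;  59^29 ≡ 221;  59^58 ≡ 144;  59^116 ≡ 232;  59^232 ≡ 1.
Smallest exponent giving 1 is 232.

232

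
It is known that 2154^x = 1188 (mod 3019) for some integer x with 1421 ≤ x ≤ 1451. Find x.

Compute 2154^1421 mod 3019 = 272, then multiply by 2154 repeatedly:
  2154^1421=272  2154^1422=202  2154^1423=372  2154^1424=1253  2154^1425=2995
  2154^1426=2646  2154^1427=2631  2154^1428=511  2154^1429=1778  2154^1430=1720
  2154^1431=567  2154^1432=1642  2154^1433=1619  2154^1434=381  2154^1435=2525
  2154^1436=1631  2154^1437=2077  2154^1438=2719  2154^1439=2885  2154^1440=1188
Found 1188 at exponent 1440.

1440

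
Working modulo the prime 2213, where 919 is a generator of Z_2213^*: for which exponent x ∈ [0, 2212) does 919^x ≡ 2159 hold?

1064

Baby-step giant-step with m = ceil(sqrt(2212)) = 48.
Baby table (919^j mod 2213 for j=0..47):
  0:1  1:919  2:1408  3:1560  4:1829  5:1184  6:1513  7:683
  8:1398  9:1222  10:1027  11:1075  12:927  13:2121  14:1759  15:1031
  16:325  17:2133  18:1722  19:223  20:1341  21:1951  22:439  23:675
  24:685  25:1023  26:1825  27:1934  28:307  29:1082  30:721  31:912
  32:1614  33:556  34:1974  35:1659  36:2077  37:1157  38:1043  39:288
  40:1325  41:525  42:41  43:58  44:190  45:1996  46:1960  47:2071
Giant step factor: 919^(-48) ≡ 1764 (mod 2213).
Scan 2159·1764^i mod 2213 for i = 0, 1, …:
  i=0: 2159   i=1: 2116   i=2: 1506   i=3: 984
  i=4: 784   i=5: 2064   i=6: 511   i=7: 713
  i=8: 748   i=9: 524     …   i=21: 1303
  i=22: 1398
Match at i=22, j=8: x = 22·48 + 8 = 1064.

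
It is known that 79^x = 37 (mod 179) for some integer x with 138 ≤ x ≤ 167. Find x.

143

Compute 79^138 mod 179 = 147, then multiply by 79 repeatedly:
  79^138=147  79^139=157  79^140=52  79^141=170  79^142=5
  79^143=37
Found 37 at exponent 143.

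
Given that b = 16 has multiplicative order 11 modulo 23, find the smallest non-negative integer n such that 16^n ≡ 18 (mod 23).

7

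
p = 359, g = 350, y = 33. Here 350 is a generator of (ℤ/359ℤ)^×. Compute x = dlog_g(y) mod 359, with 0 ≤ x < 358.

272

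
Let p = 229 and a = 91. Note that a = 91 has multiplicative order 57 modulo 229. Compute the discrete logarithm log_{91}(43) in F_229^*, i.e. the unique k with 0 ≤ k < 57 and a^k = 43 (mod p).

21

Successive powers of 91 modulo 229:
  91^0=1  91^1=91  91^2=37  91^3=161  91^4=224  91^5=3
  91^6=44  91^7=111  91^8=25  91^9=214  91^10=9  91^11=132
  91^12=104  91^13=75  91^14=184  91^15=27  91^16=167  91^17=83
  91^18=225  91^19=94  91^20=81  91^21=43
So 91^21 ≡ 43 (mod 229), giving k = 21.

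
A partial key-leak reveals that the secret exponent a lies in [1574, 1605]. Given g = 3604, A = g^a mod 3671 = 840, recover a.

Compute 3604^1574 mod 3671 = 3558, then multiply by 3604 repeatedly:
  3604^1574=3558  3604^1575=229  3604^1576=3012  3604^1577=101  3604^1578=575
  3604^1579=1856  3604^1580=462  3604^1581=2085  3604^1582=3474  3604^1583=2186
  3604^1584=378  3604^1585=371  3604^1586=840
Found 840 at exponent 1586.

1586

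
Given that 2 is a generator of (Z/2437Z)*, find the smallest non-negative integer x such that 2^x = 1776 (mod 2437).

1345

Baby-step giant-step with m = ceil(sqrt(2436)) = 50.
Baby table (2^j mod 2437 for j=0..49):
  0:1  1:2  2:4  3:8  4:16  5:32  6:64  7:128
  8:256  9:512  10:1024  11:2048  12:1659  13:881  14:1762  15:1087
  16:2174  17:1911  18:1385  19:333  20:666  21:1332  22:227  23:454
  24:908  25:1816  26:1195  27:2390  28:2343  29:2249  30:2061  31:1685
  32:933  33:1866  34:1295  35:153  36:306  37:612  38:1224  39:11
  40:22  41:44  42:88  43:176  44:352  45:704  46:1408  47:379
  48:758  49:1516
Giant step factor: 2^(-50) ≡ 684 (mod 2437).
Scan 1776·684^i mod 2437 for i = 0, 1, …:
  i=0: 1776   i=1: 1158   i=2: 47   i=3: 467
  i=4: 181   i=5: 1954   i=6: 1060   i=7: 1251
  i=8: 297   i=9: 877     …   i=25: 2153
  i=26: 704
Match at i=26, j=45: x = 26·50 + 45 = 1345.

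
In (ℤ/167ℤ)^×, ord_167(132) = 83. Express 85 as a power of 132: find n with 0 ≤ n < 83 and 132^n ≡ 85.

43

Baby-step giant-step with m = ceil(sqrt(83)) = 10.
Baby table (132^j mod 167 for j=0..9):
  0:1  1:132  2:56  3:44  4:130  5:126  6:99  7:42
  8:33  9:14
Giant step factor: 132^(-10) ≡ 76 (mod 167).
Scan 85·76^i mod 167 for i = 0, 1, …:
  i=0: 85   i=1: 114   i=2: 147   i=3: 150
  i=4: 44
Match at i=4, j=3: n = 4·10 + 3 = 43.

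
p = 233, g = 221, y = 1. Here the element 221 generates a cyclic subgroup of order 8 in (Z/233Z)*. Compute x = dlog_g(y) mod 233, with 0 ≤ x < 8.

Successive powers of 221 modulo 233:
  221^0=1
So 221^0 ≡ 1 (mod 233), giving x = 0.

0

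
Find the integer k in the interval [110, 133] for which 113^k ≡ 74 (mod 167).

131

Compute 113^110 mod 167 = 18, then multiply by 113 repeatedly:
  113^110=18  113^111=30  113^112=50  113^113=139  113^114=9
  113^115=15  113^116=25  113^117=153  113^118=88  113^119=91
  113^120=96  113^121=160  113^122=44  113^123=129  113^124=48
  113^125=80  113^126=22  113^127=148  113^128=24  113^129=40
  113^130=11  113^131=74
Found 74 at exponent 131.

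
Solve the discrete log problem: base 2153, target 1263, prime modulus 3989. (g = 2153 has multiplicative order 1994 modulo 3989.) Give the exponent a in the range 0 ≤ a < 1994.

Baby-step giant-step with m = ceil(sqrt(1994)) = 45.
Baby table (2153^j mod 3989 for j=0..44):
  0:1  1:2153  2:191  3:356  4:580  5:183  6:3077  7:3041
  8:1324  9:2426  10:1577  11:642  12:2032  13:2952  14:1179  15:1383
  16:1805  17:879  18:1701  19:351  20:1782  21:3217  22:1297  23:141
  24:409  25:2997  26:2328  27:2000  28:1869  29:3045  30:1958  31:3190
  32:3001  33:2962  34:2764  35:3293  36:1376  37:2690  38:3531  39:3198
  40:280  41:501  42:1623  43:3944  44:2840
Giant step factor: 2153^(-45) ≡ 278 (mod 3989).
Scan 1263·278^i mod 3989 for i = 0, 1, …:
  i=0: 1263   i=1: 82   i=2: 2851   i=3: 2756
  i=4: 280
Match at i=4, j=40: a = 4·45 + 40 = 220.

220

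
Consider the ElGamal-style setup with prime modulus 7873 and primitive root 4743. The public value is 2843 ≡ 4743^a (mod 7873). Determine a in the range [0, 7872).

Baby-step giant-step with m = ceil(sqrt(7872)) = 89.
Baby table (4743^j mod 7873 for j=0..88):
  0:1  1:4743  2:2888  3:6637  4:3037  5:4774  6:334  7:1689
  8:4086  9:4445  10:6614  11:4170  12:1334  13:5143  14:2695  15:4506
  16:4636  17:7132  18:4668  19:1448  20:2608  21:1261  22:5316  23:4442
  24:258  25:3379  26:5042  27:3905  28:4119  29:3504  30:7442  31:2747
  32:7079  33:5225  34:5844  35:5132  36:5633  37:4230  38:2486  39:5217
  40:7265  41:5647  42:7648  43:3553  44:3659  45:2545  46:1626  47:4451
  48:3580  49:5752  50:1791  51:7619  52:7720  53:6510  54:6897  55:156
  56:7719  57:1767  58:4009  59:1392  60:4682  61:4866  62:3675  63:7576
  64:596  65:421  66:4934  67:3406  68:7135  69:3151  70:2239  71:6773
  72:2499  73:3892  74:5444  75:5325  76:7764  77:2631  78:128  79:883
  80:7506  81:7125  82:2959  83:4851  84:3387  85:3621  86:3390  87:2104
  88:4181
Giant step factor: 4743^(-89) ≡ 6052 (mod 7873).
Scan 2843·6052^i mod 7873 for i = 0, 1, …:
  i=0: 2843   i=1: 3331   i=2: 4332   i=3: 174
  i=4: 5939   i=5: 2583   i=6: 4411   i=7: 5902
  i=8: 6976   i=9: 3726     …   i=78: 3158
  i=79: 4445
Match at i=79, j=9: a = 79·89 + 9 = 7040.

7040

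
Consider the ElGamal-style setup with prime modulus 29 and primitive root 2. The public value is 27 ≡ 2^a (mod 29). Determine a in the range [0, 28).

15

Successive powers of 2 modulo 29:
  2^0=1  2^1=2  2^2=4  2^3=8  2^4=16  2^5=3
  2^6=6  2^7=12  2^8=24  2^9=19  2^10=9  2^11=18
  2^12=7  2^13=14  2^14=28  2^15=27
So 2^15 ≡ 27 (mod 29), giving a = 15.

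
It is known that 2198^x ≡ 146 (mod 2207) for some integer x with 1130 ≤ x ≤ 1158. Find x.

Compute 2198^1130 mod 2207 = 558, then multiply by 2198 repeatedly:
  2198^1130=558  2198^1131=1599  2198^1132=1058  2198^1133=1513  2198^1134=1832
  2198^1135=1168  2198^1136=523  2198^1137=1914  2198^1138=430  2198^1139=544
  2198^1140=1725  2198^1141=2131  2198^1142=684  2198^1143=465  2198^1144=229
  2198^1145=146
Found 146 at exponent 1145.

1145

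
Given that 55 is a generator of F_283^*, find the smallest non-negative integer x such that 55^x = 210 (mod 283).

Baby-step giant-step with m = ceil(sqrt(282)) = 17.
Baby table (55^j mod 283 for j=0..16):
  0:1  1:55  2:195  3:254  4:103  5:5  6:275  7:126
  8:138  9:232  10:25  11:243  12:64  13:124  14:28  15:125
  16:83
Giant step factor: 55^(-17) ≡ 153 (mod 283).
Scan 210·153^i mod 283 for i = 0, 1, …:
  i=0: 210   i=1: 151   i=2: 180   i=3: 89
  i=4: 33   i=5: 238   i=6: 190   i=7: 204
  i=8: 82   i=9: 94   i=10: 232
Match at i=10, j=9: x = 10·17 + 9 = 179.

179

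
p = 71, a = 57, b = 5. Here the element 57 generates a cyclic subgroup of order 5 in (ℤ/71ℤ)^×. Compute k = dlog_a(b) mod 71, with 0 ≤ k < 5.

4

Successive powers of 57 modulo 71:
  57^0=1  57^1=57  57^2=54  57^3=25  57^4=5
So 57^4 ≡ 5 (mod 71), giving k = 4.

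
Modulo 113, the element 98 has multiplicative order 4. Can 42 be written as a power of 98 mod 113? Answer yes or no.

no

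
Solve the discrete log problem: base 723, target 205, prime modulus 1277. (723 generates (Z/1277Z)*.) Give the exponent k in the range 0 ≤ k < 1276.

278

Baby-step giant-step with m = ceil(sqrt(1276)) = 36.
Baby table (723^j mod 1277 for j=0..35):
  0:1  1:723  2:436  3:1086  4:1100  5:1006  6:725  7:605
  8:681  9:718  10:652  11:183  12:778  13:614  14:803  15:811
  16:210  17:1144  18:893  19:754  20:1140  21:555  22:287  23:627
  24:1263  25:94  26:281  27:120  28:1201  29:1240  30:66  31:469
  32:682  33:164  34:1088  35:1269
Giant step factor: 723^(-36) ≡ 17 (mod 1277).
Scan 205·17^i mod 1277 for i = 0, 1, …:
  i=0: 205   i=1: 931   i=2: 503   i=3: 889
  i=4: 1066   i=5: 244   i=6: 317   i=7: 281
Match at i=7, j=26: k = 7·36 + 26 = 278.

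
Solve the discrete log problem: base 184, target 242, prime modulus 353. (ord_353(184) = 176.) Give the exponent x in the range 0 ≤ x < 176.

14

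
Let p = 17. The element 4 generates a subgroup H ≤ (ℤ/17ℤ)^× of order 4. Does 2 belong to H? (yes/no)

no

2 ∈ ⟨4⟩ iff 2^4 ≡ 1 (mod 17), since |⟨4⟩| = 4.
2^4 mod 17 = 16.
Since 16 ≠ 1, 2 does not lie in the subgroup.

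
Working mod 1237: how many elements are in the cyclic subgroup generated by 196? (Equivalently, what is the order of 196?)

The order of 196 must divide p − 1 = 1236 = 2^2 · 3 · 103.
Divisors: 1, 2, 3, 4, 6, 12, 103, 206, 309, 412, 618, 1236.
Check each in increasing order: 196^1 ≡ 196;  196^2 ≡ 69;  196^3 ≡ 1154;  196^4 ≡ 1050;  196^6 ≡ 704;  196^12 ≡ 816;  196^103 ≡ 300;  196^206 ≡ 936;  196^309 ≡ 1.
Smallest exponent giving 1 is 309.

309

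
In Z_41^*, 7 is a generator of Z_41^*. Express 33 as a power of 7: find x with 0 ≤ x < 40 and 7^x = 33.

22

Successive powers of 7 modulo 41:
  7^0=1  7^1=7  7^2=8  7^3=15  7^4=23  7^5=38
  7^6=20  7^7=17  7^8=37  7^9=13  7^10=9  7^11=22
  7^12=31  7^13=12  7^14=2  7^15=14  7^16=16  7^17=30
  7^18=5  7^19=35  7^20=40  7^21=34  7^22=33
So 7^22 ≡ 33 (mod 41), giving x = 22.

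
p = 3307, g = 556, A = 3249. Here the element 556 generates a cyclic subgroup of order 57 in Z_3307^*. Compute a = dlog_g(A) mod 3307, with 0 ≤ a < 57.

19

Successive powers of 556 modulo 3307:
  556^0=1  556^1=556  556^2=1585  556^3=1598  556^4=2212  556^5=2975
  556^6=600  556^7=2900  556^8=1891  556^9=3077  556^10=1093  556^11=2527
  556^12=2844  556^13=518  556^14=299  556^15=894  556^16=1014  556^17=1594
  556^18=3295  556^19=3249
So 556^19 ≡ 3249 (mod 3307), giving a = 19.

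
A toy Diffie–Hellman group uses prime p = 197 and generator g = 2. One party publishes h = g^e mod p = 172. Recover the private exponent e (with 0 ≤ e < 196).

80

Baby-step giant-step with m = ceil(sqrt(196)) = 14.
Baby table (2^j mod 197 for j=0..13):
  0:1  1:2  2:4  3:8  4:16  5:32  6:64  7:128
  8:59  9:118  10:39  11:78  12:156  13:115
Giant step factor: 2^(-14) ≡ 6 (mod 197).
Scan 172·6^i mod 197 for i = 0, 1, …:
  i=0: 172   i=1: 47   i=2: 85   i=3: 116
  i=4: 105   i=5: 39
Match at i=5, j=10: e = 5·14 + 10 = 80.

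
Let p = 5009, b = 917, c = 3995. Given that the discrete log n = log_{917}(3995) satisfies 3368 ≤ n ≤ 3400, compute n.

Compute 917^3368 mod 5009 = 4203, then multiply by 917 repeatedly:
  917^3368=4203  917^3369=2230  917^3370=1238  917^3371=3212  917^3372=112
  917^3373=2524  917^3374=350  917^3375=374  917^3376=2346  917^3377=2421
  917^3378=1070  917^3379=4435  917^3380=4596  917^3381=1963  917^3382=1840
  917^3383=4256  917^3384=741  917^3385=3282  917^3386=4194  917^3387=3995
Found 3995 at exponent 3387.

3387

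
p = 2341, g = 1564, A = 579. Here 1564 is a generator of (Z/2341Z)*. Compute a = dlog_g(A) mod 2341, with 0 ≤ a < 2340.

Baby-step giant-step with m = ceil(sqrt(2340)) = 49.
Baby table (1564^j mod 2341 for j=0..48):
  0:1  1:1564  2:2092  3:1511  4:1135  5:662  6:646  7:1373
  8:675  9:2250  10:477  11:1590  12:618  13:2060  14:624  15:2080
  16:1471  17:1782  18:1258  19:1072  20:452  21:2287  22:2161  23:1741
  24:341  25:1917  26:1708  27:231  28:770  29:1006  30:232  31:2334
  32:757  33:1743  34:1128  35:1419  36:48  37:160  38:2094  39:2298
  40:637  41:1343  42:575  43:356  44:1967  45:314  46:1827  47:1408
  48:1572
Giant step factor: 1564^(-49) ≡ 902 (mod 2341).
Scan 579·902^i mod 2341 for i = 0, 1, …:
  i=0: 579   i=1: 215   i=2: 1968   i=3: 658
  i=4: 1243   i=5: 2188   i=6: 113   i=7: 1263
  i=8: 1500   i=9: 2243     …   i=39: 1955
  i=40: 637
Match at i=40, j=40: a = 40·49 + 40 = 2000.

2000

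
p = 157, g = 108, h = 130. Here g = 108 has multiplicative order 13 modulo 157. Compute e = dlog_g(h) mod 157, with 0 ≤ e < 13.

8

Successive powers of 108 modulo 157:
  108^0=1  108^1=108  108^2=46  108^3=101  108^4=75  108^5=93
  108^6=153  108^7=39  108^8=130
So 108^8 ≡ 130 (mod 157), giving e = 8.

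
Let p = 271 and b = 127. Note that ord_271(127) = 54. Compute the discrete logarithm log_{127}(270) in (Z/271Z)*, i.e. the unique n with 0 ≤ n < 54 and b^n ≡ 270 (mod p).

Successive powers of 127 modulo 271:
  127^0=1  127^1=127  127^2=140  127^3=165  127^4=88  127^5=65
  127^6=125  127^7=157  127^8=156  127^9=29  127^10=160  127^11=266
  127^12=178  127^13=113  127^14=259  127^15=102  127^16=217  127^17=188
  127^18=28  127^19=33  127^20=126  127^21=13  127^22=25  127^23=194
  127^24=248  127^25=60  127^26=32  127^27=270
So 127^27 ≡ 270 (mod 271), giving n = 27.

27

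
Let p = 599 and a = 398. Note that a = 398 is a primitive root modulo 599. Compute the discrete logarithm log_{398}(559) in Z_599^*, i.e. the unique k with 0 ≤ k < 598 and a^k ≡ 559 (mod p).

379

Baby-step giant-step with m = ceil(sqrt(598)) = 25.
Baby table (398^j mod 599 for j=0..24):
  0:1  1:398  2:268  3:42  4:543  5:474  6:566  7:44
  8:141  9:411  10:51  11:531  12:490  13:345  14:139  15:214
  16:114  17:447  18:3  19:595  20:205  21:126  22:431  23:224
  24:500
Giant step factor: 398^(-25) ≡ 59 (mod 599).
Scan 559·59^i mod 599 for i = 0, 1, …:
  i=0: 559   i=1: 36   i=2: 327   i=3: 125
  i=4: 187   i=5: 251   i=6: 433   i=7: 389
  i=8: 189   i=9: 369     …   i=14: 395
  i=15: 543
Match at i=15, j=4: k = 15·25 + 4 = 379.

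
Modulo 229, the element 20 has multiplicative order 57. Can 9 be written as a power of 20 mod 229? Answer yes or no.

9 ∈ ⟨20⟩ iff 9^57 ≡ 1 (mod 229), since |⟨20⟩| = 57.
9^57 mod 229 = 1.
Since 1 = 1, 9 lies in the subgroup.

yes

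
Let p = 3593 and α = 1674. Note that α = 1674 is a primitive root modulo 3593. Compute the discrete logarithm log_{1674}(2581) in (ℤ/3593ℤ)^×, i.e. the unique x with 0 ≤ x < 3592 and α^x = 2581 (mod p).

48

Baby-step giant-step with m = ceil(sqrt(3592)) = 60.
Baby table (1674^j mod 3593 for j=0..59):
  0:1  1:1674  2:3329  3:3  4:1429  5:2801  6:9  7:694
  8:1217  9:27  10:2082  11:58  12:81  13:2653  14:174  15:243
  16:773  17:522  18:729  19:2319  20:1566  21:2187  22:3364  23:1105
  24:2968  25:2906  26:3315  27:1718  28:1532  29:2759  30:1561  31:1003
  32:1091  33:1090  34:3009  35:3273  36:3270  37:1841  38:2633  39:2624
  40:1930  41:713  42:686  43:2197  44:2139  45:2058  46:2998  47:2824
  48:2581  49:1808  50:1286  51:557  52:1831  53:265  54:1671  55:1900
  56:795  57:1420  58:2107  59:2385
Giant step factor: 1674^(-60) ≡ 3022 (mod 3593).
Scan 2581·3022^i mod 3593 for i = 0, 1, …:
  i=0: 2581
Match at i=0, j=48: x = 0·60 + 48 = 48.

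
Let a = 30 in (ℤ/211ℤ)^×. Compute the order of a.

The order of 30 must divide p − 1 = 210 = 2 · 3 · 5 · 7.
Divisors: 1, 2, 3, 5, 6, 7, 10, 14, 15, 21, 30, 35, 42, 70, 105, 210.
Check each in increasing order: 30^1 ≡ 30;  30^2 ≡ 56;  30^3 ≡ 203;  30^5 ≡ 185;  30^6 ≡ 64;  30^7 ≡ 21;  30^10 ≡ 43;  30^14 ≡ 19;  30^15 ≡ 148;  30^21 ≡ 188;  30^30 ≡ 171;  30^35 ≡ 196;  30^42 ≡ 107;  30^70 ≡ 14;  30^105 ≡ 1.
Smallest exponent giving 1 is 105.

105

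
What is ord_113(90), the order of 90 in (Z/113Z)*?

112

The order of 90 must divide p − 1 = 112 = 2^4 · 7.
Divisors: 1, 2, 4, 7, 8, 14, 16, 28, 56, 112.
Check each in increasing order: 90^1 ≡ 90;  90^2 ≡ 77;  90^4 ≡ 53;  90^7 ≡ 40;  90^8 ≡ 97;  90^14 ≡ 18;  90^16 ≡ 30;  90^28 ≡ 98;  90^56 ≡ 112;  90^112 ≡ 1.
Smallest exponent giving 1 is 112.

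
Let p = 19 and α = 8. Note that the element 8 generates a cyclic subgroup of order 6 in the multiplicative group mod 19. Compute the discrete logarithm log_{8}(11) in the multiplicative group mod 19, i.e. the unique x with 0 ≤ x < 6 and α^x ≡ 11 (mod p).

Successive powers of 8 modulo 19:
  8^0=1  8^1=8  8^2=7  8^3=18  8^4=11
So 8^4 ≡ 11 (mod 19), giving x = 4.

4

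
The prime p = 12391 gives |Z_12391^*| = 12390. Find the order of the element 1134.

4130

The order of 1134 must divide p − 1 = 12390 = 2 · 3 · 5 · 7 · 59.
Divisors: 1, 2, 3, 5, 6, 7, 10, 14, 15, 21, 30, 35, 42, 59, 70, 105, 118, 177, 210, 295, 354, 413, 590, 826, 885, 1239, 1770, 2065, 2478, 4130, 6195, 12390.
Check each in increasing order: 1134^1 ≡ 1134;  1134^2 ≡ 9683;  1134^3 ≡ 2096;  1134^5 ≡ 11501;  1134^6 ≡ 6802;  1134^7 ≡ 6266;  1134^10 ≡ 11467;  1134^14 ≡ 8068;  1134^15 ≡ 4554;  1134^21 ≡ 11199;  1134^30 ≡ 8773;  1134^35 ≡ 10751;  1134^42 ≡ 8290;  1134^59 ≡ 9773;  1134^70 ≡ 753;  1134^105 ≡ 4180;  1134^118 ≡ 1701;  1134^177 ≡ 7542;  1134^210 ≡ 1090;  1134^295 ≡ 4257;  1134^354 ≡ 7074;  1134^413 ≡ 4813;  1134^590 ≡ 6407;  1134^826 ≡ 6190;  1134^885 ≡ 2008;  1134^1239 ≡ 4506;  1134^1770 ≡ 4989;  1134^2065 ≡ 12390;  1134^2478 ≡ 7578;  1134^4130 ≡ 1.
Smallest exponent giving 1 is 4130.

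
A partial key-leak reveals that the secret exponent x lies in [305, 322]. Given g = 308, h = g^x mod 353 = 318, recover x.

Compute 308^305 mod 353 = 299, then multiply by 308 repeatedly:
  308^305=299  308^306=312  308^307=80  308^308=283  308^309=326
  308^310=156  308^311=40  308^312=318
Found 318 at exponent 312.

312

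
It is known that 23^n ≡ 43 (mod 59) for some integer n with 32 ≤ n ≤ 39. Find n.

37

Compute 23^32 mod 59 = 46, then multiply by 23 repeatedly:
  23^32=46  23^33=55  23^34=26  23^35=8  23^36=7
  23^37=43
Found 43 at exponent 37.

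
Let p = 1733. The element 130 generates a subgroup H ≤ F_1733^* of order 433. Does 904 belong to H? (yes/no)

904 ∈ ⟨130⟩ iff 904^433 ≡ 1 (mod 1733), since |⟨130⟩| = 433.
904^433 mod 1733 = 1.
Since 1 = 1, 904 lies in the subgroup.

yes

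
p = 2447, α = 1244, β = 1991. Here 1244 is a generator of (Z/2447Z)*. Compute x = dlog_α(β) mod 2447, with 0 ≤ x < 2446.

855

Baby-step giant-step with m = ceil(sqrt(2446)) = 50.
Baby table (1244^j mod 2447 for j=0..49):
  0:1  1:1244  2:1032  3:1580  4:579  5:858  6:460  7:2089
  8:2  9:41  10:2064  11:713  12:1158  13:1716  14:920  15:1731
  16:4  17:82  18:1681  19:1426  20:2316  21:985  22:1840  23:1015
  24:8  25:164  26:915  27:405  28:2185  29:1970  30:1233  31:2030
  32:16  33:328  34:1830  35:810  36:1923  37:1493  38:19  39:1613
  40:32  41:656  42:1213  43:1620  44:1399  45:539  46:38  47:779
  48:64  49:1312
Giant step factor: 1244^(-50) ≡ 233 (mod 2447).
Scan 1991·233^i mod 2447 for i = 0, 1, …:
  i=0: 1991   i=1: 1420   i=2: 515   i=3: 92
  i=4: 1860   i=5: 261   i=6: 2085   i=7: 1299
  i=8: 1686   i=9: 1318     …   i=16: 1558
  i=17: 858
Match at i=17, j=5: x = 17·50 + 5 = 855.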